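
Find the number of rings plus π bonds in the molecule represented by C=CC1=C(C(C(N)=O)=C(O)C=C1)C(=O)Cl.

Molecular formula from the SMILES: C10H8ClNO3.
DoU = (2C + 2 + N − H − X)/2 = (2·10 + 2 + 1 − 8 − 1)/2 = 14/2 = 7.
(Structurally: 1 ring(s) + 6 π bond(s) = 7.)

7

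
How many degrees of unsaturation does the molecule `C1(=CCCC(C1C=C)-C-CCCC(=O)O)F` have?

Molecular formula from the SMILES: C13H19FO2.
DoU = (2C + 2 + N − H − X)/2 = (2·13 + 2 + 0 − 19 − 1)/2 = 8/2 = 4.
(Structurally: 1 ring(s) + 3 π bond(s) = 4.)

4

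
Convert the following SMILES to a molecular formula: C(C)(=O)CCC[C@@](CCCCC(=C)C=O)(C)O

C14H24O3

Heavy atoms from the SMILES: 14 C, 3 O.
Implicit hydrogens by atom environment:
  8 × C: 2 H each → 16
  3 × C: no H
  2 × C: 3 H each → 6
  2 × O: no H
  1 × C: 1 H
  1 × O: 1 H
  Total hydrogens = 24.
Molecular formula: C14H24O3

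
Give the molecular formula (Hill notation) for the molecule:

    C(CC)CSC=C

C6H12S

Heavy atoms from the SMILES: 6 C, 1 S.
Implicit hydrogens by atom environment:
  4 × C: 2 H each → 8
  1 × C: 3 H
  1 × C: 1 H
  1 × S: no H
  Total hydrogens = 12.
Molecular formula: C6H12S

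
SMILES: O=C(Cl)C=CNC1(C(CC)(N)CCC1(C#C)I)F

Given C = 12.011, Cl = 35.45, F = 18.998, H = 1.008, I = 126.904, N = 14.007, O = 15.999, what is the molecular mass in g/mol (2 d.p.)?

Molecular formula: C12H15ClFIN2O.
M = 12×12.011 + 1×35.45 + 1×18.998 + 15×1.008 + 1×126.904 + 2×14.007 + 1×15.999 = 384.62 g/mol.

384.62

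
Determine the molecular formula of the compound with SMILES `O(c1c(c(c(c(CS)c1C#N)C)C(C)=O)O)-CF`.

C12H12FNO3S

Heavy atoms from the SMILES: 12 C, 1 F, 1 N, 3 O, 1 S.
Implicit hydrogens by atom environment:
  6 × C (aromatic): no H
  2 × C: 3 H each → 6
  2 × C: 2 H each → 4
  2 × C: no H
  2 × O: no H
  1 × F: no H
  1 × N: no H
  1 × O: 1 H
  1 × S: 1 H
  Total hydrogens = 12.
Molecular formula: C12H12FNO3S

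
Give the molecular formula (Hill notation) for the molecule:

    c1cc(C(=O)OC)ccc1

C8H8O2

Heavy atoms from the SMILES: 8 C, 2 O.
Implicit hydrogens by atom environment:
  5 × C (aromatic): 1 H each → 5
  2 × O: no H
  1 × C: 3 H
  1 × C (aromatic): no H
  1 × C: no H
  Total hydrogens = 8.
Molecular formula: C8H8O2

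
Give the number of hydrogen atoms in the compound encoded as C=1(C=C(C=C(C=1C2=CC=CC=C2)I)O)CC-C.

Hydrogens are implicit in SMILES; fill each atom to its normal valence:
  7 × C (aromatic): 1 H each → 7
  5 × C (aromatic): no H
  2 × C: 2 H each → 4
  1 × C: 3 H
  1 × I: no H
  1 × O: 1 H
  Total hydrogens = 15.

15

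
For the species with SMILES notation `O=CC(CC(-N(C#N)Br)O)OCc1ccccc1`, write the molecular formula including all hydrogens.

C12H13BrN2O3

Heavy atoms from the SMILES: 1 Br, 12 C, 2 N, 3 O.
Implicit hydrogens by atom environment:
  5 × C (aromatic): 1 H each → 5
  3 × C: 1 H each → 3
  2 × C: 2 H each → 4
  2 × N: no H
  2 × O: no H
  1 × Br: no H
  1 × C: no H
  1 × C (aromatic): no H
  1 × O: 1 H
  Total hydrogens = 13.
Molecular formula: C12H13BrN2O3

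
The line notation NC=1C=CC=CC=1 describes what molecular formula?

Heavy atoms from the SMILES: 6 C, 1 N.
Implicit hydrogens by atom environment:
  5 × C (aromatic): 1 H each → 5
  1 × C (aromatic): no H
  1 × N: 2 H
  Total hydrogens = 7.
Molecular formula: C6H7N

C6H7N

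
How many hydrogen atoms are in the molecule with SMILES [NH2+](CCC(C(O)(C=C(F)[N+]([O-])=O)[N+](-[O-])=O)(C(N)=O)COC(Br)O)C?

Hydrogens are implicit in SMILES; fill each atom to its normal valence:
  4 × C: no H
  4 × O: no H
  3 × C: 2 H each → 6
  2 × C: 1 H each → 2
  2 × N (charge +1): no H
  2 × O: 1 H each → 2
  2 × O (charge -1): no H
  1 × Br: no H
  1 × C: 3 H
  1 × F: no H
  1 × N (charge +1): 2 H
  1 × N: 2 H
  Total hydrogens = 17.

17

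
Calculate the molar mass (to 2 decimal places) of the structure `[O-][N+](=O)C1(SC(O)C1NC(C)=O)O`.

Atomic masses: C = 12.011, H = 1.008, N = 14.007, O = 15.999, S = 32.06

208.19

Molecular formula: C5H8N2O5S.
M = 5×12.011 + 8×1.008 + 2×14.007 + 5×15.999 + 1×32.06 = 208.19 g/mol.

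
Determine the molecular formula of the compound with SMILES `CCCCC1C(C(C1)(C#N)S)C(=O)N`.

Heavy atoms from the SMILES: 10 C, 2 N, 1 O, 1 S.
Implicit hydrogens by atom environment:
  4 × C: 2 H each → 8
  3 × C: no H
  2 × C: 1 H each → 2
  1 × C: 3 H
  1 × N: 2 H
  1 × N: no H
  1 × O: no H
  1 × S: 1 H
  Total hydrogens = 16.
Molecular formula: C10H16N2OS

C10H16N2OS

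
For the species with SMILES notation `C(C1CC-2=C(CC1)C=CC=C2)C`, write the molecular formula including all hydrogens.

C12H16

Heavy atoms from the SMILES: 12 C.
Implicit hydrogens by atom environment:
  4 × C: 2 H each → 8
  4 × C (aromatic): 1 H each → 4
  2 × C (aromatic): no H
  1 × C: 3 H
  1 × C: 1 H
  Total hydrogens = 16.
Molecular formula: C12H16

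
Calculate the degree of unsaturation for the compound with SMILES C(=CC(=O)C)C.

2

Molecular formula from the SMILES: C5H8O.
DoU = (2C + 2 + N − H − X)/2 = (2·5 + 2 + 0 − 8 − 0)/2 = 4/2 = 2.
(Structurally: 0 ring(s) + 2 π bond(s) = 2.)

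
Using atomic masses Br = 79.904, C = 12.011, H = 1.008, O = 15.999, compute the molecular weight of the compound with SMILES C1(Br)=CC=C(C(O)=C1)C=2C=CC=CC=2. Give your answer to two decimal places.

249.11

Molecular formula: C12H9BrO.
M = 1×79.904 + 12×12.011 + 9×1.008 + 1×15.999 = 249.11 g/mol.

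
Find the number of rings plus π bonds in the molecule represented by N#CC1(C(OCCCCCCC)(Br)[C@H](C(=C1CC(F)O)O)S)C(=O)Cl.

Molecular formula from the SMILES: C16H22BrClFNO4S.
DoU = (2C + 2 + N − H − X)/2 = (2·16 + 2 + 1 − 22 − 3)/2 = 10/2 = 5.
(Structurally: 1 ring(s) + 4 π bond(s) = 5.)

5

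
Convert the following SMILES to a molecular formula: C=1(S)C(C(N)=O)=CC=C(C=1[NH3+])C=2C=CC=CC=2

Heavy atoms from the SMILES: 13 C, 2 N, 1 O, 1 S.
Implicit hydrogens by atom environment:
  7 × C (aromatic): 1 H each → 7
  5 × C (aromatic): no H
  1 × C: no H
  1 × N (charge +1): 3 H
  1 × N: 2 H
  1 × O: no H
  1 × S: 1 H
  Total hydrogens = 13.
Net charge +1.
Molecular formula: C13H13N2OS+

C13H13N2OS+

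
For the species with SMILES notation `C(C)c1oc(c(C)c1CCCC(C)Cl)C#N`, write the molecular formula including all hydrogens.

Heavy atoms from the SMILES: 13 C, 1 Cl, 1 N, 1 O.
Implicit hydrogens by atom environment:
  4 × C: 2 H each → 8
  4 × C (aromatic): no H
  3 × C: 3 H each → 9
  1 × C: 1 H
  1 × C: no H
  1 × Cl: no H
  1 × N: no H
  1 × O (aromatic): no H
  Total hydrogens = 18.
Molecular formula: C13H18ClNO

C13H18ClNO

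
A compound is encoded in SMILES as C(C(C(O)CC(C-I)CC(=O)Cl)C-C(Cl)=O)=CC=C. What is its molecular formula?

Heavy atoms from the SMILES: 13 C, 2 Cl, 1 I, 3 O.
Implicit hydrogens by atom environment:
  6 × C: 1 H each → 6
  5 × C: 2 H each → 10
  2 × C: no H
  2 × Cl: no H
  2 × O: no H
  1 × I: no H
  1 × O: 1 H
  Total hydrogens = 17.
Molecular formula: C13H17Cl2IO3

C13H17Cl2IO3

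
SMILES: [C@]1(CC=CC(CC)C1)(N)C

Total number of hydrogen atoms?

17

Hydrogens are implicit in SMILES; fill each atom to its normal valence:
  3 × C: 2 H each → 6
  3 × C: 1 H each → 3
  2 × C: 3 H each → 6
  1 × C: no H
  1 × N: 2 H
  Total hydrogens = 17.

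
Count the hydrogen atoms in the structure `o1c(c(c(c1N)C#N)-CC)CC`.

12

Hydrogens are implicit in SMILES; fill each atom to its normal valence:
  4 × C (aromatic): no H
  2 × C: 3 H each → 6
  2 × C: 2 H each → 4
  1 × C: no H
  1 × N: 2 H
  1 × N: no H
  1 × O (aromatic): no H
  Total hydrogens = 12.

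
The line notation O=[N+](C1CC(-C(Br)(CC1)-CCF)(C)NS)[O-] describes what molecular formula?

Heavy atoms from the SMILES: 1 Br, 9 C, 1 F, 2 N, 2 O, 1 S.
Implicit hydrogens by atom environment:
  5 × C: 2 H each → 10
  2 × C: no H
  1 × Br: no H
  1 × C: 3 H
  1 × C: 1 H
  1 × F: no H
  1 × N: 1 H
  1 × N (charge +1): no H
  1 × O: no H
  1 × O (charge -1): no H
  1 × S: 1 H
  Total hydrogens = 16.
Molecular formula: C9H16BrFN2O2S

C9H16BrFN2O2S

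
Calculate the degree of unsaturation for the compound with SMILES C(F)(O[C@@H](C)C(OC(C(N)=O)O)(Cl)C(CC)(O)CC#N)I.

3

Molecular formula from the SMILES: C11H17ClFIN2O5.
DoU = (2C + 2 + N − H − X)/2 = (2·11 + 2 + 2 − 17 − 3)/2 = 6/2 = 3.
(Structurally: 0 ring(s) + 3 π bond(s) = 3.)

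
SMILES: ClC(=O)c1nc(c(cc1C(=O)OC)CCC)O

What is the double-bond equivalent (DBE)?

6

Molecular formula from the SMILES: C11H12ClNO4.
DoU = (2C + 2 + N − H − X)/2 = (2·11 + 2 + 1 − 12 − 1)/2 = 12/2 = 6.
(Structurally: 1 ring(s) + 5 π bond(s) = 6.)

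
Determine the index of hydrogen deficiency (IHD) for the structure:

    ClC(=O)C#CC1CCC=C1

Molecular formula from the SMILES: C8H7ClO.
DoU = (2C + 2 + N − H − X)/2 = (2·8 + 2 + 0 − 7 − 1)/2 = 10/2 = 5.
(Structurally: 1 ring(s) + 4 π bond(s) = 5.)

5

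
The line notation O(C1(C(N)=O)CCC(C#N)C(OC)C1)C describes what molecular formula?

C10H16N2O3

Heavy atoms from the SMILES: 10 C, 2 N, 3 O.
Implicit hydrogens by atom environment:
  3 × C: 2 H each → 6
  3 × C: no H
  3 × O: no H
  2 × C: 3 H each → 6
  2 × C: 1 H each → 2
  1 × N: 2 H
  1 × N: no H
  Total hydrogens = 16.
Molecular formula: C10H16N2O3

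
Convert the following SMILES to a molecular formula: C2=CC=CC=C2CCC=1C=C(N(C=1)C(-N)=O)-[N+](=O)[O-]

C13H13N3O3

Heavy atoms from the SMILES: 13 C, 3 N, 3 O.
Implicit hydrogens by atom environment:
  7 × C (aromatic): 1 H each → 7
  3 × C (aromatic): no H
  2 × C: 2 H each → 4
  2 × O: no H
  1 × C: no H
  1 × N: 2 H
  1 × N (aromatic): no H
  1 × N (charge +1): no H
  1 × O (charge -1): no H
  Total hydrogens = 13.
Molecular formula: C13H13N3O3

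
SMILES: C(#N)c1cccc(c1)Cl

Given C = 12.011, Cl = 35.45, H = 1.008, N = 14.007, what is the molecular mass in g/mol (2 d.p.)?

Molecular formula: C7H4ClN.
M = 7×12.011 + 1×35.45 + 4×1.008 + 1×14.007 = 137.57 g/mol.

137.57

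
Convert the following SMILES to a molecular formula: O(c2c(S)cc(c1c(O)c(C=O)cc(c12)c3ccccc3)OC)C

C19H16O4S

Heavy atoms from the SMILES: 19 C, 4 O, 1 S.
Implicit hydrogens by atom environment:
  9 × C (aromatic): no H
  7 × C (aromatic): 1 H each → 7
  3 × O: no H
  2 × C: 3 H each → 6
  1 × C: 1 H
  1 × O: 1 H
  1 × S: 1 H
  Total hydrogens = 16.
Molecular formula: C19H16O4S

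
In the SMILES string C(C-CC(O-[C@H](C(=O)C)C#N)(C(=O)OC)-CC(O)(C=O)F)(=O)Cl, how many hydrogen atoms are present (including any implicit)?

15

Hydrogens are implicit in SMILES; fill each atom to its normal valence:
  6 × C: no H
  6 × O: no H
  3 × C: 2 H each → 6
  2 × C: 3 H each → 6
  2 × C: 1 H each → 2
  1 × Cl: no H
  1 × F: no H
  1 × N: no H
  1 × O: 1 H
  Total hydrogens = 15.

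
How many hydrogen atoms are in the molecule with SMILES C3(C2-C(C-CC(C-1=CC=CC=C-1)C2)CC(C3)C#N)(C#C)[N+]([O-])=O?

Hydrogens are implicit in SMILES; fill each atom to its normal valence:
  5 × C: 2 H each → 10
  5 × C: 1 H each → 5
  5 × C (aromatic): 1 H each → 5
  3 × C: no H
  1 × C (aromatic): no H
  1 × N (charge +1): no H
  1 × N: no H
  1 × O: no H
  1 × O (charge -1): no H
  Total hydrogens = 20.

20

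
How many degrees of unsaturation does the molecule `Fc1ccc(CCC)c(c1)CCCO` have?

Molecular formula from the SMILES: C12H17FO.
DoU = (2C + 2 + N − H − X)/2 = (2·12 + 2 + 0 − 17 − 1)/2 = 8/2 = 4.
(Structurally: 1 ring(s) + 3 π bond(s) = 4.)

4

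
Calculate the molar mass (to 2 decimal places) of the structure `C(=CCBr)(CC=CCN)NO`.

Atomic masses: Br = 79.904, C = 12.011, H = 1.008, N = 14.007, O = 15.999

221.10

Molecular formula: C7H13BrN2O.
M = 1×79.904 + 7×12.011 + 13×1.008 + 2×14.007 + 1×15.999 = 221.10 g/mol.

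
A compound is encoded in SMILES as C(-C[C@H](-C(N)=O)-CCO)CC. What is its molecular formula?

C8H17NO2

Heavy atoms from the SMILES: 8 C, 1 N, 2 O.
Implicit hydrogens by atom environment:
  5 × C: 2 H each → 10
  1 × C: 3 H
  1 × C: 1 H
  1 × C: no H
  1 × N: 2 H
  1 × O: 1 H
  1 × O: no H
  Total hydrogens = 17.
Molecular formula: C8H17NO2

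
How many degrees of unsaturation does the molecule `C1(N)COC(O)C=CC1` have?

2

Molecular formula from the SMILES: C6H11NO2.
DoU = (2C + 2 + N − H − X)/2 = (2·6 + 2 + 1 − 11 − 0)/2 = 4/2 = 2.
(Structurally: 1 ring(s) + 1 π bond(s) = 2.)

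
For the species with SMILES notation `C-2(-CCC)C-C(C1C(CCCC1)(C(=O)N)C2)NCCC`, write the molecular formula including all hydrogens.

Heavy atoms from the SMILES: 17 C, 2 N, 1 O.
Implicit hydrogens by atom environment:
  10 × C: 2 H each → 20
  3 × C: 1 H each → 3
  2 × C: 3 H each → 6
  2 × C: no H
  1 × N: 2 H
  1 × N: 1 H
  1 × O: no H
  Total hydrogens = 32.
Molecular formula: C17H32N2O

C17H32N2O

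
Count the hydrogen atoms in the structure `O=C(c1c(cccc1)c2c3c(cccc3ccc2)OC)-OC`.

16

Hydrogens are implicit in SMILES; fill each atom to its normal valence:
  10 × C (aromatic): 1 H each → 10
  6 × C (aromatic): no H
  3 × O: no H
  2 × C: 3 H each → 6
  1 × C: no H
  Total hydrogens = 16.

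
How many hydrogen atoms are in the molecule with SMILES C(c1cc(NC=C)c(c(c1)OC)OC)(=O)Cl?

Hydrogens are implicit in SMILES; fill each atom to its normal valence:
  4 × C (aromatic): no H
  3 × O: no H
  2 × C: 3 H each → 6
  2 × C (aromatic): 1 H each → 2
  1 × C: 2 H
  1 × C: 1 H
  1 × C: no H
  1 × Cl: no H
  1 × N: 1 H
  Total hydrogens = 12.

12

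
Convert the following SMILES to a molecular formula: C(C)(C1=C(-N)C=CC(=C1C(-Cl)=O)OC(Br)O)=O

C10H9BrClNO4

Heavy atoms from the SMILES: 1 Br, 10 C, 1 Cl, 1 N, 4 O.
Implicit hydrogens by atom environment:
  4 × C (aromatic): no H
  3 × O: no H
  2 × C (aromatic): 1 H each → 2
  2 × C: no H
  1 × Br: no H
  1 × C: 3 H
  1 × C: 1 H
  1 × Cl: no H
  1 × N: 2 H
  1 × O: 1 H
  Total hydrogens = 9.
Molecular formula: C10H9BrClNO4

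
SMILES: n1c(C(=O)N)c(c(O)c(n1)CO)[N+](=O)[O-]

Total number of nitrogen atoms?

The symbol for nitrogen appears 4 times in the SMILES.

4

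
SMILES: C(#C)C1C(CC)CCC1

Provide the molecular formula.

Heavy atoms from the SMILES: 9 C.
Implicit hydrogens by atom environment:
  4 × C: 2 H each → 8
  3 × C: 1 H each → 3
  1 × C: 3 H
  1 × C: no H
  Total hydrogens = 14.
Molecular formula: C9H14

C9H14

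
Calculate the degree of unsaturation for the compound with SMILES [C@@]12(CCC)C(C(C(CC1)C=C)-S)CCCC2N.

3

Molecular formula from the SMILES: C15H27NS.
DoU = (2C + 2 + N − H − X)/2 = (2·15 + 2 + 1 − 27 − 0)/2 = 6/2 = 3.
(Structurally: 2 ring(s) + 1 π bond(s) = 3.)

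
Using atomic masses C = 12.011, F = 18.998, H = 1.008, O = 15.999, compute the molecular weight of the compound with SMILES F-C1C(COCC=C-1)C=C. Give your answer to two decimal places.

Molecular formula: C8H11FO.
M = 8×12.011 + 1×18.998 + 11×1.008 + 1×15.999 = 142.17 g/mol.

142.17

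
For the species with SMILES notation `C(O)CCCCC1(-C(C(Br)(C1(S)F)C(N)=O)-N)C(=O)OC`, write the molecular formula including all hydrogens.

Heavy atoms from the SMILES: 1 Br, 12 C, 1 F, 2 N, 4 O, 1 S.
Implicit hydrogens by atom environment:
  5 × C: 2 H each → 10
  5 × C: no H
  3 × O: no H
  2 × N: 2 H each → 4
  1 × Br: no H
  1 × C: 3 H
  1 × C: 1 H
  1 × F: no H
  1 × O: 1 H
  1 × S: 1 H
  Total hydrogens = 20.
Molecular formula: C12H20BrFN2O4S

C12H20BrFN2O4S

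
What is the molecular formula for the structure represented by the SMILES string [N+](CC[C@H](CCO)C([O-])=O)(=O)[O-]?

C6H10NO5-

Heavy atoms from the SMILES: 6 C, 1 N, 5 O.
Implicit hydrogens by atom environment:
  4 × C: 2 H each → 8
  2 × O: no H
  2 × O (charge -1): no H
  1 × C: 1 H
  1 × C: no H
  1 × N (charge +1): no H
  1 × O: 1 H
  Total hydrogens = 10.
Net charge -1.
Molecular formula: C6H10NO5-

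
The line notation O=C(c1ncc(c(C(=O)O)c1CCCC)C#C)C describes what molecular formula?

Heavy atoms from the SMILES: 14 C, 1 N, 3 O.
Implicit hydrogens by atom environment:
  4 × C (aromatic): no H
  3 × C: 2 H each → 6
  3 × C: no H
  2 × C: 3 H each → 6
  2 × O: no H
  1 × C (aromatic): 1 H
  1 × C: 1 H
  1 × N (aromatic): no H
  1 × O: 1 H
  Total hydrogens = 15.
Molecular formula: C14H15NO3

C14H15NO3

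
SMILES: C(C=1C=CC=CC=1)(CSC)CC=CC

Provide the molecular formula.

C13H18S

Heavy atoms from the SMILES: 13 C, 1 S.
Implicit hydrogens by atom environment:
  5 × C (aromatic): 1 H each → 5
  3 × C: 1 H each → 3
  2 × C: 3 H each → 6
  2 × C: 2 H each → 4
  1 × C (aromatic): no H
  1 × S: no H
  Total hydrogens = 18.
Molecular formula: C13H18S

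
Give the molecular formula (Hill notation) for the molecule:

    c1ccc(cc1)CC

C8H10

Heavy atoms from the SMILES: 8 C.
Implicit hydrogens by atom environment:
  5 × C (aromatic): 1 H each → 5
  1 × C: 3 H
  1 × C: 2 H
  1 × C (aromatic): no H
  Total hydrogens = 10.
Molecular formula: C8H10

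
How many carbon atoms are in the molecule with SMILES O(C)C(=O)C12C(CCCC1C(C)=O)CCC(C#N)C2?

15

The symbol for carbon appears 15 times in the SMILES.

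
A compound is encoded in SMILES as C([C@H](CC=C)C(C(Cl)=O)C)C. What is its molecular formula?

C9H15ClO

Heavy atoms from the SMILES: 9 C, 1 Cl, 1 O.
Implicit hydrogens by atom environment:
  3 × C: 2 H each → 6
  3 × C: 1 H each → 3
  2 × C: 3 H each → 6
  1 × C: no H
  1 × Cl: no H
  1 × O: no H
  Total hydrogens = 15.
Molecular formula: C9H15ClO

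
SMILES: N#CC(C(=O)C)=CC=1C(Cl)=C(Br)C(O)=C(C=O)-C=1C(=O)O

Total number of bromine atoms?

1

The symbol for bromine appears 1 time in the SMILES.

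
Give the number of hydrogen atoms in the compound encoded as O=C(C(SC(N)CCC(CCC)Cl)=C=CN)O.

Hydrogens are implicit in SMILES; fill each atom to its normal valence:
  4 × C: 2 H each → 8
  3 × C: 1 H each → 3
  3 × C: no H
  2 × N: 2 H each → 4
  1 × C: 3 H
  1 × Cl: no H
  1 × O: 1 H
  1 × O: no H
  1 × S: no H
  Total hydrogens = 19.

19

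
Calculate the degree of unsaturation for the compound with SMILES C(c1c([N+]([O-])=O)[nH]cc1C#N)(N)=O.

Molecular formula from the SMILES: C6H4N4O3.
DoU = (2C + 2 + N − H − X)/2 = (2·6 + 2 + 4 − 4 − 0)/2 = 14/2 = 7.
(Structurally: 1 ring(s) + 6 π bond(s) = 7.)

7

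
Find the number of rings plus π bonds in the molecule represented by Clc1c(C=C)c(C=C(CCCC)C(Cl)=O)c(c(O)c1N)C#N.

9

Molecular formula from the SMILES: C16H16Cl2N2O2.
DoU = (2C + 2 + N − H − X)/2 = (2·16 + 2 + 2 − 16 − 2)/2 = 18/2 = 9.
(Structurally: 1 ring(s) + 8 π bond(s) = 9.)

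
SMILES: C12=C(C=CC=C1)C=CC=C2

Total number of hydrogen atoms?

Hydrogens are implicit in SMILES; fill each atom to its normal valence:
  8 × C (aromatic): 1 H each → 8
  2 × C (aromatic): no H
  Total hydrogens = 8.

8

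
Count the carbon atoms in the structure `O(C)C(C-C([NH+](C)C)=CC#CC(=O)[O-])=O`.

The symbol for carbon appears 10 times in the SMILES.

10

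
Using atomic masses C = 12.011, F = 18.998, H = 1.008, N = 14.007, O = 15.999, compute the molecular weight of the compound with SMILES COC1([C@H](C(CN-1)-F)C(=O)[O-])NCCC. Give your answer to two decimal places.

219.24

Molecular formula: C9H16FN2O3-.
M = 9×12.011 + 1×18.998 + 16×1.008 + 2×14.007 + 3×15.999 = 219.24 g/mol.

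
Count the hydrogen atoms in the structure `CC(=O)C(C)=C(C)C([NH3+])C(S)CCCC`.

24

Hydrogens are implicit in SMILES; fill each atom to its normal valence:
  4 × C: 3 H each → 12
  3 × C: 2 H each → 6
  3 × C: no H
  2 × C: 1 H each → 2
  1 × N (charge +1): 3 H
  1 × O: no H
  1 × S: 1 H
  Total hydrogens = 24.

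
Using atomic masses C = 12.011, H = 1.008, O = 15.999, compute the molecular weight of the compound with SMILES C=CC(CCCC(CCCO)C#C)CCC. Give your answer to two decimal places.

Molecular formula: C15H26O.
M = 15×12.011 + 26×1.008 + 1×15.999 = 222.37 g/mol.

222.37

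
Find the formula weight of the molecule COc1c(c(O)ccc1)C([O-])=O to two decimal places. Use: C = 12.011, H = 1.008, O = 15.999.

167.14

Molecular formula: C8H7O4-.
M = 8×12.011 + 7×1.008 + 4×15.999 = 167.14 g/mol.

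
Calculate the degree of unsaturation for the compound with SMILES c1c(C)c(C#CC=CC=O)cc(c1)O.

Molecular formula from the SMILES: C12H10O2.
DoU = (2C + 2 + N − H − X)/2 = (2·12 + 2 + 0 − 10 − 0)/2 = 16/2 = 8.
(Structurally: 1 ring(s) + 7 π bond(s) = 8.)

8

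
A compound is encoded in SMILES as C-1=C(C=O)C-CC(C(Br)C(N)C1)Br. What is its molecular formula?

C9H13Br2NO

Heavy atoms from the SMILES: 2 Br, 9 C, 1 N, 1 O.
Implicit hydrogens by atom environment:
  5 × C: 1 H each → 5
  3 × C: 2 H each → 6
  2 × Br: no H
  1 × C: no H
  1 × N: 2 H
  1 × O: no H
  Total hydrogens = 13.
Molecular formula: C9H13Br2NO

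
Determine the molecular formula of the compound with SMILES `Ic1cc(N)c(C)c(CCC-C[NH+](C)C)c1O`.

C13H22IN2O+

Heavy atoms from the SMILES: 13 C, 1 I, 2 N, 1 O.
Implicit hydrogens by atom environment:
  5 × C (aromatic): no H
  4 × C: 2 H each → 8
  3 × C: 3 H each → 9
  1 × C (aromatic): 1 H
  1 × I: no H
  1 × N: 2 H
  1 × N (charge +1): 1 H
  1 × O: 1 H
  Total hydrogens = 22.
Net charge +1.
Molecular formula: C13H22IN2O+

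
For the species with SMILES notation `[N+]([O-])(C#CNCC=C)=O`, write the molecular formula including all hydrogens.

Heavy atoms from the SMILES: 5 C, 2 N, 2 O.
Implicit hydrogens by atom environment:
  2 × C: 2 H each → 4
  2 × C: no H
  1 × C: 1 H
  1 × N: 1 H
  1 × N (charge +1): no H
  1 × O: no H
  1 × O (charge -1): no H
  Total hydrogens = 6.
Molecular formula: C5H6N2O2

C5H6N2O2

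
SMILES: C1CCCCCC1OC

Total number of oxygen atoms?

1

The symbol for oxygen appears 1 time in the SMILES.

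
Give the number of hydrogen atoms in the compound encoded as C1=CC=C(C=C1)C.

8

Hydrogens are implicit in SMILES; fill each atom to its normal valence:
  5 × C (aromatic): 1 H each → 5
  1 × C: 3 H
  1 × C (aromatic): no H
  Total hydrogens = 8.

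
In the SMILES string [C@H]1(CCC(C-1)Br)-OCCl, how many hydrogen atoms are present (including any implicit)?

10

Hydrogens are implicit in SMILES; fill each atom to its normal valence:
  4 × C: 2 H each → 8
  2 × C: 1 H each → 2
  1 × Br: no H
  1 × Cl: no H
  1 × O: no H
  Total hydrogens = 10.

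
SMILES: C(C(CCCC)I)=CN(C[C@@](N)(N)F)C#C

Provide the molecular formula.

C11H19FIN3

Heavy atoms from the SMILES: 11 C, 1 F, 1 I, 3 N.
Implicit hydrogens by atom environment:
  4 × C: 2 H each → 8
  4 × C: 1 H each → 4
  2 × C: no H
  2 × N: 2 H each → 4
  1 × C: 3 H
  1 × F: no H
  1 × I: no H
  1 × N: no H
  Total hydrogens = 19.
Molecular formula: C11H19FIN3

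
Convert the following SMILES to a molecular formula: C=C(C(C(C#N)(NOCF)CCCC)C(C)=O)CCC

C15H25FN2O2

Heavy atoms from the SMILES: 15 C, 1 F, 2 N, 2 O.
Implicit hydrogens by atom environment:
  7 × C: 2 H each → 14
  4 × C: no H
  3 × C: 3 H each → 9
  2 × O: no H
  1 × C: 1 H
  1 × F: no H
  1 × N: 1 H
  1 × N: no H
  Total hydrogens = 25.
Molecular formula: C15H25FN2O2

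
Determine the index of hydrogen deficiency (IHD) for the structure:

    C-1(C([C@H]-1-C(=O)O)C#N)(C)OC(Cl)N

Molecular formula from the SMILES: C7H9ClN2O3.
DoU = (2C + 2 + N − H − X)/2 = (2·7 + 2 + 2 − 9 − 1)/2 = 8/2 = 4.
(Structurally: 1 ring(s) + 3 π bond(s) = 4.)

4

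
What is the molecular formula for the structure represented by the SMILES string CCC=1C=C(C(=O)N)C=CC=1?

C9H11NO

Heavy atoms from the SMILES: 9 C, 1 N, 1 O.
Implicit hydrogens by atom environment:
  4 × C (aromatic): 1 H each → 4
  2 × C (aromatic): no H
  1 × C: 3 H
  1 × C: 2 H
  1 × C: no H
  1 × N: 2 H
  1 × O: no H
  Total hydrogens = 11.
Molecular formula: C9H11NO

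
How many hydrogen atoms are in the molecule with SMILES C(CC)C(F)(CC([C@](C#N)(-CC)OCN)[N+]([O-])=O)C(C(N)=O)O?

Hydrogens are implicit in SMILES; fill each atom to its normal valence:
  5 × C: 2 H each → 10
  4 × C: no H
  3 × O: no H
  2 × C: 3 H each → 6
  2 × C: 1 H each → 2
  2 × N: 2 H each → 4
  1 × F: no H
  1 × N (charge +1): no H
  1 × N: no H
  1 × O: 1 H
  1 × O (charge -1): no H
  Total hydrogens = 23.

23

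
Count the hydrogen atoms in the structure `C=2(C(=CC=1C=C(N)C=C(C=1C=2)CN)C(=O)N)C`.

Hydrogens are implicit in SMILES; fill each atom to its normal valence:
  6 × C (aromatic): no H
  4 × C (aromatic): 1 H each → 4
  3 × N: 2 H each → 6
  1 × C: 3 H
  1 × C: 2 H
  1 × C: no H
  1 × O: no H
  Total hydrogens = 15.

15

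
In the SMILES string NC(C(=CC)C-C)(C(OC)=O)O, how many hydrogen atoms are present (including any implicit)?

15

Hydrogens are implicit in SMILES; fill each atom to its normal valence:
  3 × C: 3 H each → 9
  3 × C: no H
  2 × O: no H
  1 × C: 2 H
  1 × C: 1 H
  1 × N: 2 H
  1 × O: 1 H
  Total hydrogens = 15.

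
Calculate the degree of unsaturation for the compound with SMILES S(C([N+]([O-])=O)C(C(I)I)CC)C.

Molecular formula from the SMILES: C6H11I2NO2S.
DoU = (2C + 2 + N − H − X)/2 = (2·6 + 2 + 1 − 11 − 2)/2 = 2/2 = 1.
(Structurally: 0 ring(s) + 1 π bond(s) = 1.)

1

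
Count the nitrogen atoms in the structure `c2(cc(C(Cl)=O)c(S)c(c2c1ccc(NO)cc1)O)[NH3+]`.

The symbol for nitrogen appears 2 times in the SMILES.

2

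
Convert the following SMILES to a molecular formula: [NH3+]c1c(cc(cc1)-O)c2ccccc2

Heavy atoms from the SMILES: 12 C, 1 N, 1 O.
Implicit hydrogens by atom environment:
  8 × C (aromatic): 1 H each → 8
  4 × C (aromatic): no H
  1 × N (charge +1): 3 H
  1 × O: 1 H
  Total hydrogens = 12.
Net charge +1.
Molecular formula: C12H12NO+

C12H12NO+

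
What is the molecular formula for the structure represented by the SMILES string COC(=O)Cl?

C2H3ClO2

Heavy atoms from the SMILES: 2 C, 1 Cl, 2 O.
Implicit hydrogens by atom environment:
  2 × O: no H
  1 × C: 3 H
  1 × C: no H
  1 × Cl: no H
  Total hydrogens = 3.
Molecular formula: C2H3ClO2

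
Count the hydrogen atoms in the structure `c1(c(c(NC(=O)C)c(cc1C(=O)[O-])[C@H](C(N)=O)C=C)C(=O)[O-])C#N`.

11

Hydrogens are implicit in SMILES; fill each atom to its normal valence:
  5 × C (aromatic): no H
  5 × C: no H
  4 × O: no H
  2 × C: 1 H each → 2
  2 × O (charge -1): no H
  1 × C: 3 H
  1 × C: 2 H
  1 × C (aromatic): 1 H
  1 × N: 2 H
  1 × N: 1 H
  1 × N: no H
  Total hydrogens = 11.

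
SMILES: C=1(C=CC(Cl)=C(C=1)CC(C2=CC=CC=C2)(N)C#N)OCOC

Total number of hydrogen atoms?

Hydrogens are implicit in SMILES; fill each atom to its normal valence:
  8 × C (aromatic): 1 H each → 8
  4 × C (aromatic): no H
  2 × C: 2 H each → 4
  2 × C: no H
  2 × O: no H
  1 × C: 3 H
  1 × Cl: no H
  1 × N: 2 H
  1 × N: no H
  Total hydrogens = 17.

17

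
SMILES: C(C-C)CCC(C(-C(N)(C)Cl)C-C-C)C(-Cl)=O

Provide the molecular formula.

C13H25Cl2NO

Heavy atoms from the SMILES: 13 C, 2 Cl, 1 N, 1 O.
Implicit hydrogens by atom environment:
  6 × C: 2 H each → 12
  3 × C: 3 H each → 9
  2 × C: 1 H each → 2
  2 × C: no H
  2 × Cl: no H
  1 × N: 2 H
  1 × O: no H
  Total hydrogens = 25.
Molecular formula: C13H25Cl2NO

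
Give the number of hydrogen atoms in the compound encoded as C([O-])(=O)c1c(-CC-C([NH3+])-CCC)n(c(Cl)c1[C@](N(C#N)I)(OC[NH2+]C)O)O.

Hydrogens are implicit in SMILES; fill each atom to its normal valence:
  5 × C: 2 H each → 10
  4 × C (aromatic): no H
  3 × C: no H
  2 × C: 3 H each → 6
  2 × N: no H
  2 × O: 1 H each → 2
  2 × O: no H
  1 × C: 1 H
  1 × Cl: no H
  1 × I: no H
  1 × N (charge +1): 3 H
  1 × N (charge +1): 2 H
  1 × N (aromatic): no H
  1 × O (charge -1): no H
  Total hydrogens = 24.

24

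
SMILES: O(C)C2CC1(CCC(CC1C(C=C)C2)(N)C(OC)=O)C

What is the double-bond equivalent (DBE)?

4

Molecular formula from the SMILES: C16H27NO3.
DoU = (2C + 2 + N − H − X)/2 = (2·16 + 2 + 1 − 27 − 0)/2 = 8/2 = 4.
(Structurally: 2 ring(s) + 2 π bond(s) = 4.)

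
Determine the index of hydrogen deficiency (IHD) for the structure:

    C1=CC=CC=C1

Molecular formula from the SMILES: C6H6.
DoU = (2C + 2 + N − H − X)/2 = (2·6 + 2 + 0 − 6 − 0)/2 = 8/2 = 4.
(Structurally: 1 ring(s) + 3 π bond(s) = 4.)

4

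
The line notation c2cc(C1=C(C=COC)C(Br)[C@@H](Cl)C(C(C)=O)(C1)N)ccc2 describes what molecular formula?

Heavy atoms from the SMILES: 1 Br, 17 C, 1 Cl, 1 N, 2 O.
Implicit hydrogens by atom environment:
  5 × C (aromatic): 1 H each → 5
  4 × C: 1 H each → 4
  4 × C: no H
  2 × C: 3 H each → 6
  2 × O: no H
  1 × Br: no H
  1 × C: 2 H
  1 × C (aromatic): no H
  1 × Cl: no H
  1 × N: 2 H
  Total hydrogens = 19.
Molecular formula: C17H19BrClNO2

C17H19BrClNO2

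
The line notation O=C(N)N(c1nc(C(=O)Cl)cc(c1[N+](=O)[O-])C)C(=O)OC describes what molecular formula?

Heavy atoms from the SMILES: 10 C, 1 Cl, 4 N, 6 O.
Implicit hydrogens by atom environment:
  5 × O: no H
  4 × C (aromatic): no H
  3 × C: no H
  2 × C: 3 H each → 6
  1 × C (aromatic): 1 H
  1 × Cl: no H
  1 × N: 2 H
  1 × N (aromatic): no H
  1 × N (charge +1): no H
  1 × N: no H
  1 × O (charge -1): no H
  Total hydrogens = 9.
Molecular formula: C10H9ClN4O6

C10H9ClN4O6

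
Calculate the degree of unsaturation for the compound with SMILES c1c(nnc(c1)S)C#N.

Molecular formula from the SMILES: C5H3N3S.
DoU = (2C + 2 + N − H − X)/2 = (2·5 + 2 + 3 − 3 − 0)/2 = 12/2 = 6.
(Structurally: 1 ring(s) + 5 π bond(s) = 6.)

6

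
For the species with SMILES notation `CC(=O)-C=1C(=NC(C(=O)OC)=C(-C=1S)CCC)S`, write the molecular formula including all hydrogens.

C12H15NO3S2

Heavy atoms from the SMILES: 12 C, 1 N, 3 O, 2 S.
Implicit hydrogens by atom environment:
  5 × C (aromatic): no H
  3 × C: 3 H each → 9
  3 × O: no H
  2 × C: 2 H each → 4
  2 × C: no H
  2 × S: 1 H each → 2
  1 × N (aromatic): no H
  Total hydrogens = 15.
Molecular formula: C12H15NO3S2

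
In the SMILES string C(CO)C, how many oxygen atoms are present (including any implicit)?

The symbol for oxygen appears 1 time in the SMILES.

1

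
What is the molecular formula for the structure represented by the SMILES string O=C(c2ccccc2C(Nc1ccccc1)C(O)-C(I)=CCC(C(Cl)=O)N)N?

C20H21ClIN3O3

Heavy atoms from the SMILES: 20 C, 1 Cl, 1 I, 3 N, 3 O.
Implicit hydrogens by atom environment:
  9 × C (aromatic): 1 H each → 9
  4 × C: 1 H each → 4
  3 × C: no H
  3 × C (aromatic): no H
  2 × N: 2 H each → 4
  2 × O: no H
  1 × C: 2 H
  1 × Cl: no H
  1 × I: no H
  1 × N: 1 H
  1 × O: 1 H
  Total hydrogens = 21.
Molecular formula: C20H21ClIN3O3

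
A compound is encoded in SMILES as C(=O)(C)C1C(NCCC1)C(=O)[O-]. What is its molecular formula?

C8H12NO3-

Heavy atoms from the SMILES: 8 C, 1 N, 3 O.
Implicit hydrogens by atom environment:
  3 × C: 2 H each → 6
  2 × C: 1 H each → 2
  2 × C: no H
  2 × O: no H
  1 × C: 3 H
  1 × N: 1 H
  1 × O (charge -1): no H
  Total hydrogens = 12.
Net charge -1.
Molecular formula: C8H12NO3-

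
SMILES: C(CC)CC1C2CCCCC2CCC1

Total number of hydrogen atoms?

Hydrogens are implicit in SMILES; fill each atom to its normal valence:
  10 × C: 2 H each → 20
  3 × C: 1 H each → 3
  1 × C: 3 H
  Total hydrogens = 26.

26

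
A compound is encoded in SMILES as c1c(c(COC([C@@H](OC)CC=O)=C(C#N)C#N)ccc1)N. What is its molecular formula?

C15H15N3O3

Heavy atoms from the SMILES: 15 C, 3 N, 3 O.
Implicit hydrogens by atom environment:
  4 × C (aromatic): 1 H each → 4
  4 × C: no H
  3 × O: no H
  2 × C: 2 H each → 4
  2 × C: 1 H each → 2
  2 × C (aromatic): no H
  2 × N: no H
  1 × C: 3 H
  1 × N: 2 H
  Total hydrogens = 15.
Molecular formula: C15H15N3O3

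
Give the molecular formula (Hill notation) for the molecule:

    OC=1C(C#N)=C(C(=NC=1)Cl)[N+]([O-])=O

C6H2ClN3O3

Heavy atoms from the SMILES: 6 C, 1 Cl, 3 N, 3 O.
Implicit hydrogens by atom environment:
  4 × C (aromatic): no H
  1 × C (aromatic): 1 H
  1 × C: no H
  1 × Cl: no H
  1 × N (aromatic): no H
  1 × N (charge +1): no H
  1 × N: no H
  1 × O: 1 H
  1 × O: no H
  1 × O (charge -1): no H
  Total hydrogens = 2.
Molecular formula: C6H2ClN3O3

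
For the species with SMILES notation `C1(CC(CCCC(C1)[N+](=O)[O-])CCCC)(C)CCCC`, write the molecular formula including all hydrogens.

Heavy atoms from the SMILES: 17 C, 1 N, 2 O.
Implicit hydrogens by atom environment:
  11 × C: 2 H each → 22
  3 × C: 3 H each → 9
  2 × C: 1 H each → 2
  1 × C: no H
  1 × N (charge +1): no H
  1 × O: no H
  1 × O (charge -1): no H
  Total hydrogens = 33.
Molecular formula: C17H33NO2

C17H33NO2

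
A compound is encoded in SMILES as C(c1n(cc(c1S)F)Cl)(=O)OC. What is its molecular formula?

C6H5ClFNO2S

Heavy atoms from the SMILES: 6 C, 1 Cl, 1 F, 1 N, 2 O, 1 S.
Implicit hydrogens by atom environment:
  3 × C (aromatic): no H
  2 × O: no H
  1 × C: 3 H
  1 × C (aromatic): 1 H
  1 × C: no H
  1 × Cl: no H
  1 × F: no H
  1 × N (aromatic): no H
  1 × S: 1 H
  Total hydrogens = 5.
Molecular formula: C6H5ClFNO2S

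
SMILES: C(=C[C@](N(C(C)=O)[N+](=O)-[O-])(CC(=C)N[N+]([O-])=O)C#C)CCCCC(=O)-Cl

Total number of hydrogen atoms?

19

Hydrogens are implicit in SMILES; fill each atom to its normal valence:
  6 × C: 2 H each → 12
  5 × C: no H
  4 × O: no H
  3 × C: 1 H each → 3
  2 × N (charge +1): no H
  2 × O (charge -1): no H
  1 × C: 3 H
  1 × Cl: no H
  1 × N: 1 H
  1 × N: no H
  Total hydrogens = 19.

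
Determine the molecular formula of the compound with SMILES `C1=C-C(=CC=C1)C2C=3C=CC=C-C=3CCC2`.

C16H16

Heavy atoms from the SMILES: 16 C.
Implicit hydrogens by atom environment:
  9 × C (aromatic): 1 H each → 9
  3 × C: 2 H each → 6
  3 × C (aromatic): no H
  1 × C: 1 H
  Total hydrogens = 16.
Molecular formula: C16H16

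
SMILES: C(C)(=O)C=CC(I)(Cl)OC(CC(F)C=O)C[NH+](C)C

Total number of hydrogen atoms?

Hydrogens are implicit in SMILES; fill each atom to its normal valence:
  5 × C: 1 H each → 5
  3 × C: 3 H each → 9
  3 × O: no H
  2 × C: 2 H each → 4
  2 × C: no H
  1 × Cl: no H
  1 × F: no H
  1 × I: no H
  1 × N (charge +1): 1 H
  Total hydrogens = 19.

19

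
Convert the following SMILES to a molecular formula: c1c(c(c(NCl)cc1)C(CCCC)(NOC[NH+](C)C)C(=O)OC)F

Heavy atoms from the SMILES: 16 C, 1 Cl, 1 F, 3 N, 3 O.
Implicit hydrogens by atom environment:
  4 × C: 3 H each → 12
  4 × C: 2 H each → 8
  3 × C (aromatic): 1 H each → 3
  3 × C (aromatic): no H
  3 × O: no H
  2 × C: no H
  2 × N: 1 H each → 2
  1 × Cl: no H
  1 × F: no H
  1 × N (charge +1): 1 H
  Total hydrogens = 26.
Net charge +1.
Molecular formula: C16H26ClFN3O3+

C16H26ClFN3O3+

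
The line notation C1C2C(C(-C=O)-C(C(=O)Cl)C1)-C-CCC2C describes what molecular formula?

Heavy atoms from the SMILES: 13 C, 1 Cl, 2 O.
Implicit hydrogens by atom environment:
  6 × C: 1 H each → 6
  5 × C: 2 H each → 10
  2 × O: no H
  1 × C: 3 H
  1 × C: no H
  1 × Cl: no H
  Total hydrogens = 19.
Molecular formula: C13H19ClO2

C13H19ClO2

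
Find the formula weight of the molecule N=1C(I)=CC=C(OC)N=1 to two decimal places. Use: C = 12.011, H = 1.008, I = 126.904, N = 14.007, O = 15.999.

236.01

Molecular formula: C5H5IN2O.
M = 5×12.011 + 5×1.008 + 1×126.904 + 2×14.007 + 1×15.999 = 236.01 g/mol.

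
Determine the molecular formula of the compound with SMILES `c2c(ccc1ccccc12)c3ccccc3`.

C16H12

Heavy atoms from the SMILES: 16 C.
Implicit hydrogens by atom environment:
  12 × C (aromatic): 1 H each → 12
  4 × C (aromatic): no H
  Total hydrogens = 12.
Molecular formula: C16H12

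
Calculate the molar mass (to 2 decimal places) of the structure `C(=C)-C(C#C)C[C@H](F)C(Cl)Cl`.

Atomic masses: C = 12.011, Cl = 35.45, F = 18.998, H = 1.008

195.06

Molecular formula: C8H9Cl2F.
M = 8×12.011 + 2×35.45 + 1×18.998 + 9×1.008 = 195.06 g/mol.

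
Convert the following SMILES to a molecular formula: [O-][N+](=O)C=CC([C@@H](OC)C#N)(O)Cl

Heavy atoms from the SMILES: 6 C, 1 Cl, 2 N, 4 O.
Implicit hydrogens by atom environment:
  3 × C: 1 H each → 3
  2 × C: no H
  2 × O: no H
  1 × C: 3 H
  1 × Cl: no H
  1 × N: no H
  1 × N (charge +1): no H
  1 × O: 1 H
  1 × O (charge -1): no H
  Total hydrogens = 7.
Molecular formula: C6H7ClN2O4

C6H7ClN2O4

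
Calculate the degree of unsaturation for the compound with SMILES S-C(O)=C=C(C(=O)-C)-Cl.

Molecular formula from the SMILES: C5H5ClO2S.
DoU = (2C + 2 + N − H − X)/2 = (2·5 + 2 + 0 − 5 − 1)/2 = 6/2 = 3.
(Structurally: 0 ring(s) + 3 π bond(s) = 3.)

3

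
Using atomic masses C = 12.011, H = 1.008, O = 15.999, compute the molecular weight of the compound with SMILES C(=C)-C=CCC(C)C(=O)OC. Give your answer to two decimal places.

Molecular formula: C9H14O2.
M = 9×12.011 + 14×1.008 + 2×15.999 = 154.21 g/mol.

154.21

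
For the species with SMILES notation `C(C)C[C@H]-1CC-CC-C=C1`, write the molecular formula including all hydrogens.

C10H18

Heavy atoms from the SMILES: 10 C.
Implicit hydrogens by atom environment:
  6 × C: 2 H each → 12
  3 × C: 1 H each → 3
  1 × C: 3 H
  Total hydrogens = 18.
Molecular formula: C10H18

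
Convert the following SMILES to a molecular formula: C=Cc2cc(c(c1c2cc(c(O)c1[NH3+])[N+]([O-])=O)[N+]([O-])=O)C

C13H12N3O5+

Heavy atoms from the SMILES: 13 C, 3 N, 5 O.
Implicit hydrogens by atom environment:
  8 × C (aromatic): no H
  2 × C (aromatic): 1 H each → 2
  2 × N (charge +1): no H
  2 × O: no H
  2 × O (charge -1): no H
  1 × C: 3 H
  1 × C: 2 H
  1 × C: 1 H
  1 × N (charge +1): 3 H
  1 × O: 1 H
  Total hydrogens = 12.
Net charge +1.
Molecular formula: C13H12N3O5+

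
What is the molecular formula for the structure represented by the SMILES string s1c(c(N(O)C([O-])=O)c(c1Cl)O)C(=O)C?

Heavy atoms from the SMILES: 7 C, 1 Cl, 1 N, 5 O, 1 S.
Implicit hydrogens by atom environment:
  4 × C (aromatic): no H
  2 × C: no H
  2 × O: 1 H each → 2
  2 × O: no H
  1 × C: 3 H
  1 × Cl: no H
  1 × N: no H
  1 × O (charge -1): no H
  1 × S (aromatic): no H
  Total hydrogens = 5.
Net charge -1.
Molecular formula: C7H5ClNO5S-

C7H5ClNO5S-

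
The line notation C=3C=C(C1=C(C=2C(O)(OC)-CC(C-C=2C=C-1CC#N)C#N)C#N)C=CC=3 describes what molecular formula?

C21H17N3O2

Heavy atoms from the SMILES: 21 C, 3 N, 2 O.
Implicit hydrogens by atom environment:
  6 × C (aromatic): 1 H each → 6
  6 × C (aromatic): no H
  4 × C: no H
  3 × C: 2 H each → 6
  3 × N: no H
  1 × C: 3 H
  1 × C: 1 H
  1 × O: 1 H
  1 × O: no H
  Total hydrogens = 17.
Molecular formula: C21H17N3O2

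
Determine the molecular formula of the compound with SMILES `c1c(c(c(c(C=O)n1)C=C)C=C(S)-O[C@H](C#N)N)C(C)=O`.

Heavy atoms from the SMILES: 14 C, 3 N, 3 O, 1 S.
Implicit hydrogens by atom environment:
  4 × C: 1 H each → 4
  4 × C (aromatic): no H
  3 × C: no H
  3 × O: no H
  1 × C: 3 H
  1 × C: 2 H
  1 × C (aromatic): 1 H
  1 × N: 2 H
  1 × N (aromatic): no H
  1 × N: no H
  1 × S: 1 H
  Total hydrogens = 13.
Molecular formula: C14H13N3O3S

C14H13N3O3S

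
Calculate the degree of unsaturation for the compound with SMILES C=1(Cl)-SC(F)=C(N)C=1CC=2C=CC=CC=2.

7

Molecular formula from the SMILES: C11H9ClFNS.
DoU = (2C + 2 + N − H − X)/2 = (2·11 + 2 + 1 − 9 − 2)/2 = 14/2 = 7.
(Structurally: 2 ring(s) + 5 π bond(s) = 7.)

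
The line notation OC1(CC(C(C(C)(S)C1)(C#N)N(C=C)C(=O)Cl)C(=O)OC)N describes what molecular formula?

Heavy atoms from the SMILES: 13 C, 1 Cl, 3 N, 4 O, 1 S.
Implicit hydrogens by atom environment:
  6 × C: no H
  3 × C: 2 H each → 6
  3 × O: no H
  2 × C: 3 H each → 6
  2 × C: 1 H each → 2
  2 × N: no H
  1 × Cl: no H
  1 × N: 2 H
  1 × O: 1 H
  1 × S: 1 H
  Total hydrogens = 18.
Molecular formula: C13H18ClN3O4S

C13H18ClN3O4S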